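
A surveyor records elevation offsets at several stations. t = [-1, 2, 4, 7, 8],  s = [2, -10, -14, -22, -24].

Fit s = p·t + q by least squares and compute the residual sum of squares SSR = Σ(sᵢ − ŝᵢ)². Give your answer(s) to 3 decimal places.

Setting ∂/∂p … = 0 gives: 134·p + 20·q = -424;  20·p + 5·q = -68.
Determinant 134·5 − 20² = 270.
p = ((-424)·5 − 20·(-68))/270 = -76/27; q = (134·(-68) − 20·(-424))/270 = -316/135.
Residuals: 206/135, -274/135, -2/5, 2/45, 116/135; SSR = 992/135.

SSR = 7.348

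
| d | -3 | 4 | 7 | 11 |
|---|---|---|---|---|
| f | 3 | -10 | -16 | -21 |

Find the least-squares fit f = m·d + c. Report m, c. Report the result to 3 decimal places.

m = -1.747, c = -2.702

Setting ∂/∂m … = 0 gives: 195·m + 19·c = -392;  19·m + 4·c = -44.
(Σd·d = 195, Σd = 19, Σ1 = 4, Σd·f = -392, Σf = -44.)
det = 195·4 − 19² = 419.
m = ((-392)·4 − 19·(-44))/419 = -732/419; c = (195·(-44) − 19·(-392))/419 = -1132/419.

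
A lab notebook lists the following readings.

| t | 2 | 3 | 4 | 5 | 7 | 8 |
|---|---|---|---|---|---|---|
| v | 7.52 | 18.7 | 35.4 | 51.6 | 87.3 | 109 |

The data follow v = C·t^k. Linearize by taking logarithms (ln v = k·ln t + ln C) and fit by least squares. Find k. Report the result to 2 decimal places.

k = 1.91

Linearized form: ln v = k·ln t + ln C. From the 6 transformed points,
AᵀA = [[14.3101, 8.8128]; [8.8128, 6]], rhs = [34.3595, 21.6170]ᵀ  (here Σln t = 8.8128, Σ(ln t)² = 14.3101, Σln v = 21.6170, Σln t·ln v = 34.3595).
Slope k = (n·Σln t·ln v − Σln t·Σln v)/(n·Σ(ln t)² − (Σln t)²) = (6·34.3595 − 8.8128·21.6170)/8.1947 = 1.90971; ln C = (Σln v − k·Σln t)/n = 0.79784.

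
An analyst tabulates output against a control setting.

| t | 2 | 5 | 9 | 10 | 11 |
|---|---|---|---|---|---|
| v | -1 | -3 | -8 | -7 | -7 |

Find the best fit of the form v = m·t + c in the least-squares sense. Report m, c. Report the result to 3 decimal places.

Sums needed: Σt·t = 331, Σt = 37, Σ1 = 5.
For Mᵀv: Σt·v = -236, Σv = -26.
MᵀM·[m, c]ᵀ = Mᵀv becomes [[331, 37]; [37, 5]]·[m, c]ᵀ = [-236, -26]ᵀ.
Δ = 331·5 − 37² = 286.
m = ((-236)·5 − 37·(-26))/286 = -109/143; c = (331·(-26) − 37·(-236))/286 = 63/143.

m = -0.762, c = 0.441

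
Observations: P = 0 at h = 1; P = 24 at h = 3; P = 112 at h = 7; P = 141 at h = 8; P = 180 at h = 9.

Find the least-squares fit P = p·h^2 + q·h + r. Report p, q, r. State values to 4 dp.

p = 1.8491, q = 3.7385, r = -4.9794

Sums needed: Σh^2·h^2 = 13140, Σh^2·h = 1612, Σh^2 = 204, Σh·h = 204, Σh = 28, Σ1 = 5.
And Σh^2·P = 29308, Σh·P = 3604, ΣP = 457.
Row-reducing yields p = 1973/1067, q = 3989/1067, r = -483/97.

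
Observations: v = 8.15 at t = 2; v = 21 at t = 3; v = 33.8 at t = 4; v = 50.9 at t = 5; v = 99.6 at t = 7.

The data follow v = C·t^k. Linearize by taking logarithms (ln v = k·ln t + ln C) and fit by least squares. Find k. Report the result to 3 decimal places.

k = 1.963

Taking logs, ln v = k·ln t + ln C, so regress ln v on ln t.
XᵀX = [[9.9861, 6.7334]; [6.7334, 5]], rhs = [24.9577, 17.1940]ᵀ  (here Σln t = 6.7334, Σ(ln t)² = 9.9861, Σln v = 17.1940, Σln t·ln v = 24.9577).
Δ = 9.9861·5 − (6.7334)² = 4.5917; k = (24.9577·5 − 6.7334·17.1940)/4.5917 = 1.96317, ln C = (9.9861·17.1940 − 6.7334·24.9577)/4.5917 = 0.79504.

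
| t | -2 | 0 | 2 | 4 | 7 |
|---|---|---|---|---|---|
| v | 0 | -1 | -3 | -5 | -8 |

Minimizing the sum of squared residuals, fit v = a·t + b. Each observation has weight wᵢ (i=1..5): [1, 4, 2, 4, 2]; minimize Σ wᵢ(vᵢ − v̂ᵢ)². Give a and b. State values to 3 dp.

Sums needed: Σwᵢ·t·t = 174, Σwᵢ·t = 32, Σwᵢ·1 = 13.
Moment sums: Σwᵢ·t·v = -204, Σwᵢ·v = -46.
XᵀWX·[a, b]ᵀ = XᵀWv becomes [[174, 32]; [32, 13]]·[a, b]ᵀ = [-204, -46]ᵀ.
det = 174·13 − 32² = 1238.
a = ((-204)·13 − 32·(-46))/1238 = -590/619; b = (174·(-46) − 32·(-204))/1238 = -738/619.

a = -0.953, b = -1.192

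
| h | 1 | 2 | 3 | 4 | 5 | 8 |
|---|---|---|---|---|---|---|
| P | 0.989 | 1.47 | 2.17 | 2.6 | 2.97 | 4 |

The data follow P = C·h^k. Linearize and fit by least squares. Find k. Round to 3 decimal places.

k = 0.689

Let Y = ln P. Fitting Y = k·ln h + ln C by least squares:
Over the data: Σln h = 6.8669, Σ(ln h)² = 10.5236, Σln P = 4.5793, Σln h·ln P = 7.0775.
Normal system: [[10.5236, 6.8669]; [6.8669, 6]]·[k, ln C]ᵀ = [7.0775, 4.5793]ᵀ.
Solving (det = 15.9867): k = 0.68927, ln C = -0.02565.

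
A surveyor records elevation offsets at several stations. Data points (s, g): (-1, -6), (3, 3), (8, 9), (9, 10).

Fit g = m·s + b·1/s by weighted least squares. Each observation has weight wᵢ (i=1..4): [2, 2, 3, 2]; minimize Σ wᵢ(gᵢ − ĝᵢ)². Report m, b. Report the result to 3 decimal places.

m = 1.031, b = 4.499

Forming AᵀWA = [[374, 9]; [9, 11891/5184]] and AᵀWg = [426, 1411/72]ᵀ gives AᵀWA·[m, b]ᵀ = AᵀWg.
det = 374·(11891/5184) − 9² = 2013665/2592.
m = (426·(11891/5184) − 9·(1411/72))/(2013665/2592) = 2075619/2013665; b = (374·(1411/72) − 9·426)/(2013665/2592) = 9059976/2013665.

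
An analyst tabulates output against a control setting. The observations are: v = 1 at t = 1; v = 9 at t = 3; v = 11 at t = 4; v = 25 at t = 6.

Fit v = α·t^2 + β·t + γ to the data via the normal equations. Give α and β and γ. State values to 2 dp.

α = 0.50, β = 1.19, γ = -0.42

With design matrix A, AᵀA = [[1634, 308, 62]; [308, 62, 14]; [62, 14, 4]] and Aᵀv = [1158, 222, 46]ᵀ.
Solving the 3×3 system (Gaussian elimination) gives α = 1/2, β = 31/26, γ = -11/26.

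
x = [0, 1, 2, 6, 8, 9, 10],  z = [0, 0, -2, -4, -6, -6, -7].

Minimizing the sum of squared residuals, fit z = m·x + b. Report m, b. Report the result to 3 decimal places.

MᵀM·[m, b]ᵀ = Mᵀz reads: 286·m + 36·b = -200;  36·m + 7·b = -25.
Δ = 286·7 − 36² = 706.
m = ((-200)·7 − 36·(-25))/706 = -250/353; b = (286·(-25) − 36·(-200))/706 = 25/353.

m = -0.708, b = 0.071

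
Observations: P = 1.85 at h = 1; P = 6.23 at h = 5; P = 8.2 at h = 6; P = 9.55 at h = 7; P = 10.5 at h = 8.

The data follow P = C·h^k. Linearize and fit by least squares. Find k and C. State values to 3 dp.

With ln Pᵢ as the transformed response and ln hᵢ as the regressor:
Σln h = 7.4265, Σ(ln h)² = 13.9113, Σln P = 9.1566, Σln h·ln P = 15.9949.
Normal system: [[13.9113, 7.4265]; [7.4265, 5]]·[k, ln C]ᵀ = [15.9949, 9.1566]ᵀ.
Solving (det = 14.4030): k = 0.83126, ln C = 0.59664, so C = exp(0.59664) = 1.81601.

k = 0.831, C = 1.816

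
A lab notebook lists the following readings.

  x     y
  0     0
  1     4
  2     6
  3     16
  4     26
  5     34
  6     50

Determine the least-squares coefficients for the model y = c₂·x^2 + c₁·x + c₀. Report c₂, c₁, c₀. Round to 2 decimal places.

With design matrix A, AᵀA = [[2275, 441, 91]; [441, 91, 21]; [91, 21, 7]] and Aᵀy = [3238, 638, 136]ᵀ.
Solving the 3×3 system (Gaussian elimination) gives c₂ = 15/14, c₁ = 25/14, c₀ = 1/7.

c₂ = 1.07, c₁ = 1.79, c₀ = 0.14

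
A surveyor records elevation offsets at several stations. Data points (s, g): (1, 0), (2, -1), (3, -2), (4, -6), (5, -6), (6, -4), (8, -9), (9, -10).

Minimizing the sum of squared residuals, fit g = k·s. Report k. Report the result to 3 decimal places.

Normal-equation sums: Σs·s = 236.
Moment sums: Σs·g = -248.
So XᵀX·[k]ᵀ = Xᵀg: [[236]]·[k]ᵀ = [-248]ᵀ.
Hence k = -248 / 236 ≈ -1.05085.

k = -1.051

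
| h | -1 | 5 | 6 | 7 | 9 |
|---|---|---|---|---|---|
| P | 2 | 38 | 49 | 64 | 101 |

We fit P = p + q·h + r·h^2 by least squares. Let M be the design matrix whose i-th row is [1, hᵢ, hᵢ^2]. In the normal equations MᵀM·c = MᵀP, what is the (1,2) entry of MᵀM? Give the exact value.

Row 1 ↔ basis 1, column 2 ↔ basis h, so (MᵀM)_{1,2} = Σᵢ h = (1)·(-1) + (1)·(5) + (1)·(6) + (1)·(7) + (1)·(9) = 26.

26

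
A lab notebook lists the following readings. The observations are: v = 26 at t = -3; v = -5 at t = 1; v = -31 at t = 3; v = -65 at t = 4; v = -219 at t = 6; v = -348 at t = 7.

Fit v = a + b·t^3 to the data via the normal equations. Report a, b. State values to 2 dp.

Sums needed: Σ1 = 6, Σt^3 = 624, Σt^3·t^3 = 169860.
Right-hand side: Σv = -642, Σt^3·v = -172372.
AᵀA·[a, b]ᵀ = Aᵀv becomes [[6, 624]; [624, 169860]]·[a, b]ᵀ = [-642, -172372]ᵀ.
Δ = 6·169860 − 624² = 629784.
a = ((-642)·169860 − 624·(-172372))/629784 = -62083/26241; b = (6·(-172372) − 624·(-642))/629784 = -26401/26241.

a = -2.37, b = -1.01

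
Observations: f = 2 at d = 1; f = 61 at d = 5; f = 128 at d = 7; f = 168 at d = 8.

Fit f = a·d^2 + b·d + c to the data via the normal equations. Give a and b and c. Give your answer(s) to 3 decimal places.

a = 2.970, b = -2.924, c = 1.880

Compute the Gram sums: Σd^2·d^2 = 7123, Σd^2·d = 981, Σd^2 = 139, Σd·d = 139, Σd = 21, Σ1 = 4.
Moment sums: Σd^2·f = 18551, Σd·f = 2547, Σf = 359.
Solving the 3×3 system (Gaussian elimination) gives a = 1105/372, b = -1813/620, c = 874/465.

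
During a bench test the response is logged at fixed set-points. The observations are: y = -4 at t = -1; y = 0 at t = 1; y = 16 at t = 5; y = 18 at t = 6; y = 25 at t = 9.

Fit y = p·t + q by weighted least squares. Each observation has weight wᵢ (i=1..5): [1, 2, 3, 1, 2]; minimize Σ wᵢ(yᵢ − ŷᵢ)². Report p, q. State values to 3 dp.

p = 3.097, q = -1.321

Setting ∂/∂p … = 0 gives: 276·p + 40·q = 802;  40·p + 9·q = 112.
(Σwᵢ·t·t = 276, Σwᵢ·t = 40, Σwᵢ·1 = 9, Σwᵢ·t·y = 802, Σwᵢ·y = 112.)
Determinant 276·9 − 40² = 884.
p = (802·9 − 40·112)/884 = 1369/442; q = (276·112 − 40·802)/884 = -292/221.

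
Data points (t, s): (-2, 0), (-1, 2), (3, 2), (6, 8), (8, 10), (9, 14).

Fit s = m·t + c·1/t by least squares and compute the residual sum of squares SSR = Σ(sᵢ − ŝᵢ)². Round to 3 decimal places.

SSR = 5.265

With design matrix A, AᵀA = [[195, 6]; [6, 7345/5184]] and Aᵀs = [258, 101/36]ᵀ.
Eliminating c: (7345/5184)·(row 1) − 6·(row 2) gives (415217/1728)·m = (7345/5184)·258 − 6·(101/36) = 301291/864, so m = 602582/415217.
Then c = ((101/36) − 6·(602582/415217))/(7345/5184) = -1729584/415217.
Residuals: 340372/415217, -296568/415217, -400784/415217, -5492/415217, -452288/415217, 581976/415217; SSR = 2186144/415217.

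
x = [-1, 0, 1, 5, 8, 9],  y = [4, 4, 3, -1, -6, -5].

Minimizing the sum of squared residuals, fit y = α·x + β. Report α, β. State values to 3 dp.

With design matrix A, AᵀA = [[172, 22]; [22, 6]] and Aᵀy = [-99, -1]ᵀ.
Determinant 172·6 − 22² = 548.
α = ((-99)·6 − 22·(-1))/548 = -143/137; β = (172·(-1) − 22·(-99))/548 = 1003/274.

α = -1.044, β = 3.661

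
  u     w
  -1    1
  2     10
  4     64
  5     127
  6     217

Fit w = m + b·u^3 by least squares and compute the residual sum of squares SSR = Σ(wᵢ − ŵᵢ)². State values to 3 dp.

SSR = 2.912

XᵀX·[m, b]ᵀ = Xᵀw reads: 5·m + 412·b = 419;  412·m + 66442·b = 66922.
(Σ1 = 5, Σu^3 = 412, Σu^3·u^3 = 66442, Σw = 419, Σu^3·w = 66922.)
Determinant 5·66442 − 412² = 162466.
m = (419·66442 − 412·66922)/162466 = 133667/81233; b = (5·66922 − 412·419)/162466 = 80991/81233.
Residuals: 28557/81233, 30735/81233, -118179/81233, 59049/81233, -162/81233; SSR = 236520/81233.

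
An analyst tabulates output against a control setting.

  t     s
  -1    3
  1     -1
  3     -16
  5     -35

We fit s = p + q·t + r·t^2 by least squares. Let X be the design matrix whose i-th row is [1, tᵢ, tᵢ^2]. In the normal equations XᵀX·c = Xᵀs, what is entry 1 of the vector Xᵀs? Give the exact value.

-49

Entry 1 ↔ basis 1, so (Xᵀs)_{1} = Σᵢ sᵢ = (1)·(3) + (1)·(-1) + (1)·(-16) + (1)·(-35) = -49.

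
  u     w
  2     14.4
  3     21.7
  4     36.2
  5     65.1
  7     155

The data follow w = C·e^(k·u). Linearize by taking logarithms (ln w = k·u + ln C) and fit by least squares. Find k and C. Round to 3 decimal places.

k = 0.485, C = 5.322

Let Y = ln w. Fitting Y = k·u + ln C by least squares:
Σu = 21.0000, Σ(u)² = 103.0000, Σln w = 18.5529, Σu·ln w = 85.1062.
Normal system: [[103.0000, 21.0000]; [21.0000, 5]]·[k, ln C]ᵀ = [85.1062, 18.5529]ᵀ.
Slope k = (n·Σu·ln w − Σu·Σln w)/(n·Σ(u)² − (Σu)²) = (5·85.1062 − 21.0000·18.5529)/74.0000 = 0.48539; ln C = (Σln w − k·Σu)/n = 1.67193, so C = exp(1.67193) = 5.32244.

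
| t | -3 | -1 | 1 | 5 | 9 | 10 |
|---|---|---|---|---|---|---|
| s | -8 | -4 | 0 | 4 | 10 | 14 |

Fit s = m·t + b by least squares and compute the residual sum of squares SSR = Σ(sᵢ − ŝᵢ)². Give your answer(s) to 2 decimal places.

SSR = 5.89

Setting ∂/∂m … = 0 gives: 217·m + 21·b = 278;  21·m + 6·b = 16.
Determinant 217·6 − 21² = 861.
m = (278·6 − 21·16)/861 = 444/287; b = (217·16 − 21·278)/861 = -338/123.
Residuals: -526/861, 254/861, 1034/861, -850/861, -1012/861, 1100/861; SSR = 5072/861.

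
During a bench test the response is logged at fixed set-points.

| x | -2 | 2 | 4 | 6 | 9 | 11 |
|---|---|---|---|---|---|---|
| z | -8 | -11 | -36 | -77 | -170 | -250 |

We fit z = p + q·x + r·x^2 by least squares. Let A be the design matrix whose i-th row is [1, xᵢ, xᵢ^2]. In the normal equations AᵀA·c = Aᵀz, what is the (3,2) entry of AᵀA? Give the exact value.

Row 3 ↔ basis x^2, column 2 ↔ basis x, so (AᵀA)_{3,2} = Σᵢ (x^2)·(x) = (4)·(-2) + (4)·(2) + (16)·(4) + (36)·(6) + (81)·(9) + (121)·(11) = 2340.

2340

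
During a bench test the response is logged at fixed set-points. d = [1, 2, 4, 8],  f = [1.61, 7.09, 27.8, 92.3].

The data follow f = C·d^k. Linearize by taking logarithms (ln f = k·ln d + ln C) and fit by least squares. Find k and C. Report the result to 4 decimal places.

k = 1.9495, C = 1.7235

Let Y = ln f. Fitting Y = k·ln d + ln C by least squares:
Over the data: Σln d = 4.1589, Σ(ln d)² = 6.7263, Σln f = 10.2850, Σln d·ln f = 15.3767.
Normal system: [[6.7263, 4.1589]; [4.1589, 4]]·[k, ln C]ᵀ = [15.3767, 10.2850]ᵀ.
Solving (det = 9.6091): k = 1.94948, ln C = 0.54433, so C = exp(0.54433) = 1.72346.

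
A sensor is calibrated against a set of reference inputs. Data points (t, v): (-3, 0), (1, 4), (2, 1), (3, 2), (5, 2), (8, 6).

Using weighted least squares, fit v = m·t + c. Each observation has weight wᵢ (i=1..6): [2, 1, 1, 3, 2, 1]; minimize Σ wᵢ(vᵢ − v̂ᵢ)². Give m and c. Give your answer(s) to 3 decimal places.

m = 0.391, c = 1.162

With design matrix M, MᵀWM = [[164, 24]; [24, 10]] and MᵀWv = [92, 21]ᵀ.
Determinant 164·10 − 24² = 1064.
m = (92·10 − 24·21)/1064 = 52/133; c = (164·21 − 24·92)/1064 = 309/266.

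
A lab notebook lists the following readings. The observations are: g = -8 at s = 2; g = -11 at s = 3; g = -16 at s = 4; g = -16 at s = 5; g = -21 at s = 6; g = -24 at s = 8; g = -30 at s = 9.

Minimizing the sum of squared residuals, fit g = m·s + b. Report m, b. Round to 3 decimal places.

Sums needed: Σs·s = 235, Σs = 37, Σ1 = 7.
For Aᵀg: Σs·g = -781, Σg = -126.
Normal equations: [[235, 37]; [37, 7]]·[m, b]ᵀ = [-781, -126]ᵀ.
det = 235·7 − 37² = 276.
m = ((-781)·7 − 37·(-126))/276 = -35/12; b = (235·(-126) − 37·(-781))/276 = -31/12.

m = -2.917, b = -2.583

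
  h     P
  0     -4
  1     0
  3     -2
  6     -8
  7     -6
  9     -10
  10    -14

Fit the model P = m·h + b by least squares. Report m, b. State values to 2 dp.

m = -1.10, b = -0.64

The normal system XᵀX·[m, b]ᵀ = XᵀP is [[276, 36]; [36, 7]]·[m, b]ᵀ = [-326, -44]ᵀ.
Determinant 276·7 − 36² = 636.
m = ((-326)·7 − 36·(-44))/636 = -349/318; b = (276·(-44) − 36·(-326))/636 = -34/53.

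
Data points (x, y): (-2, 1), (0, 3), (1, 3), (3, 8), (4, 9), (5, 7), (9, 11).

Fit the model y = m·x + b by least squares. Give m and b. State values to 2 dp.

With design matrix A, AᵀA = [[136, 20]; [20, 7]] and Aᵀy = [195, 42]ᵀ.
Eliminating b: 7·(row 1) − 20·(row 2) gives 552·m = 7·195 − 20·42 = 525, so m = 175/184.
Then b = (42 − 20·(175/184))/7 = 151/46.

m = 0.95, b = 3.28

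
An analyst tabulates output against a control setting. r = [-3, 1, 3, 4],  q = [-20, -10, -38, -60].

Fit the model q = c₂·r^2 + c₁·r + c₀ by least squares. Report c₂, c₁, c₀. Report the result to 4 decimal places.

c₂ = -2.7366, c₁ = -2.9860, c₀ = -4.3226

Entries of AᵀA: Σr^2·r^2 = 419, Σr^2·r = 65, Σr^2 = 35, Σr·r = 35, Σr = 5, Σ1 = 4.
Right-hand side: Σr^2·q = -1492, Σr·q = -304, Σq = -128.
Solving the 3×3 system (Gaussian elimination) gives c₂ = -509/186, c₁ = -2777/930, c₀ = -134/31.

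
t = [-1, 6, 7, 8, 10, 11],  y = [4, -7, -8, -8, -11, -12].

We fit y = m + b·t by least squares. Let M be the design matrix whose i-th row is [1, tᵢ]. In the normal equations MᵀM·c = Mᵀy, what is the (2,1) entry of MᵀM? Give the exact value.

Row 2 ↔ basis t, column 1 ↔ basis 1, so (MᵀM)_{2,1} = Σᵢ t = (-1)·(1) + (6)·(1) + (7)·(1) + (8)·(1) + (10)·(1) + (11)·(1) = 41.

41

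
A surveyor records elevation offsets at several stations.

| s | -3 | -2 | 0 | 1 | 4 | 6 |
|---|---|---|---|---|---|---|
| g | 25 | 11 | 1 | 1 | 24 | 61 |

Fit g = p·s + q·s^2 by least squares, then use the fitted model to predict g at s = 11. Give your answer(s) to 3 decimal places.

From the data, Σs·s = 66, Σs·s^2 = 246, Σs^2·s^2 = 1650.
And Σs·g = 366, Σs^2·g = 2850.
Δ = 66·1650 − 246² = 48384.
p = (366·1650 − 246·2850)/48384 = -225/112; q = (66·2850 − 246·366)/48384 = 227/112.
At s = 11: ĝ = (-225/112)·(11) + (227/112)·(121) = 1562/7.

ĝ = 223.143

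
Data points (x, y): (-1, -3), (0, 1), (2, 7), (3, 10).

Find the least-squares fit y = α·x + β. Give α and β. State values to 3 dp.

α = 3.200, β = 0.550

Compute the Gram sums: Σx·x = 14, Σx = 4, Σ1 = 4.
For Aᵀy: Σx·y = 47, Σy = 15.
AᵀA·[α, β]ᵀ = Aᵀy becomes [[14, 4]; [4, 4]]·[α, β]ᵀ = [47, 15]ᵀ.
Δ = 14·4 − 4² = 40.
α = (47·4 − 4·15)/40 = 16/5; β = (14·15 − 4·47)/40 = 11/20.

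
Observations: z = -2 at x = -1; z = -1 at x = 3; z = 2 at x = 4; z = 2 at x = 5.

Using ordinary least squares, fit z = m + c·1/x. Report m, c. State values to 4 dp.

Setting ∂/∂m … = 0 gives: 4·m + (-13/60)·c = 1;  (-13/60)·m + (4369/3600)·c = 77/30.
Δ = 4·(4369/3600) − (-13/60)² = 1923/400.
m = (1·(4369/3600) − (-13/60)·(77/30))/(1923/400) = 6371/17307; c = (4·(77/30) − (-13/60)·1)/(1923/400) = 12580/5769.

m = 0.3681, c = 2.1806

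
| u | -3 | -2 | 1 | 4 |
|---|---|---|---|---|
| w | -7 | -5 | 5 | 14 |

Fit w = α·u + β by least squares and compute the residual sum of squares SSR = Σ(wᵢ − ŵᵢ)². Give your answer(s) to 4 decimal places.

Setting ∂/∂α … = 0 gives: 30·α + 0·β = 92;  0·α + 4·β = 7.
(Σu·u = 30, Σu = 0, Σ1 = 4, Σu·w = 92, Σw = 7.)
Δ = 30·4 − 0² = 120.
α = (92·4 − 0·7)/120 = 46/15; β = (30·7 − 0·92)/120 = 7/4.
Residuals: 9/20, -37/60, 11/60, -1/60; SSR = 37/60.

SSR = 0.6167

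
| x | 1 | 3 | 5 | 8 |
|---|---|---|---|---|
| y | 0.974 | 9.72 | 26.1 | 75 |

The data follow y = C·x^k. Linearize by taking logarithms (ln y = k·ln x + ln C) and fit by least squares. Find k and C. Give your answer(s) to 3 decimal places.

k = 2.076, C = 0.973

Linearized form: ln y = k·ln x + ln C. From the 4 transformed points,
Σln x = 4.7875, Σ(ln x)² = 8.1213, Σln y = 9.8273, Σln x·ln y = 16.7263.
Equations: 8.1213·k + 4.7875·ln C = 16.7263;  4.7875·k + 4·ln C = 9.8273.
Slope k = (n·Σln x·ln y − Σln x·Σln y)/(n·Σ(ln x)² − (Σln x)²) = (4·16.7263 − 4.7875·9.8273)/9.5652 = 2.07599; ln C = (Σln y − k·Σln x)/n = -0.02788, so C = exp(-0.02788) = 0.97251.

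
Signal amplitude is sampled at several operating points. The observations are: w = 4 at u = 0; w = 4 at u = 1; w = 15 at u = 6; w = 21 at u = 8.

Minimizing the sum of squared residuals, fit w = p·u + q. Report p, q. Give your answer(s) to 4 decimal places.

p = 2.1676, q = 2.8715

From the data, Σu·u = 101, Σu = 15, Σ1 = 4.
And Σu·w = 262, Σw = 44.
MᵀM·[p, q]ᵀ = Mᵀw becomes [[101, 15]; [15, 4]]·[p, q]ᵀ = [262, 44]ᵀ.
det = 101·4 − 15² = 179.
p = (262·4 − 15·44)/179 = 388/179; q = (101·44 − 15·262)/179 = 514/179.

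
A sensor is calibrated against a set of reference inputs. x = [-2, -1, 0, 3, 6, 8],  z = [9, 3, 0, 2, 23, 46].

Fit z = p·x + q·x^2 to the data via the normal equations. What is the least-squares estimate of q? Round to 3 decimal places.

The normal system AᵀA·[p, q]ᵀ = Aᵀz is [[114, 746]; [746, 5490]]·[p, q]ᵀ = [491, 3829]ᵀ.
Eliminating q: 5490·(row 1) − 746·(row 2) gives 69344·p = 5490·491 − 746·3829 = -160844, so p = -40211/17336.
Then q = (3829 − 746·(-40211/17336))/5490 = 17555/17336.

q = 1.013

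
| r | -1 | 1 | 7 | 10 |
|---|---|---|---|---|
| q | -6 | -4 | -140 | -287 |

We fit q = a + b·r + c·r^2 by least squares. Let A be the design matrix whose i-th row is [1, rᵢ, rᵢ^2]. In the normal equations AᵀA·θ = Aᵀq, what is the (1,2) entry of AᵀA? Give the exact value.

Row 1 ↔ basis 1, column 2 ↔ basis r, so (AᵀA)_{1,2} = Σᵢ r = (1)·(-1) + (1)·(1) + (1)·(7) + (1)·(10) = 17.

17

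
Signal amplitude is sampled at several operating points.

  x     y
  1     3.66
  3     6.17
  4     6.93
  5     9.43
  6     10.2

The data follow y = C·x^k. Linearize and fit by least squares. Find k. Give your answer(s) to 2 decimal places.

Taking logs, ln y = k·ln x + ln C, so regress ln y on ln x.
XᵀX = [[8.9295, 5.8861]; [5.8861, 5]], rhs = [12.4554, 9.6193]ᵀ  (here Σln x = 5.8861, Σ(ln x)² = 8.9295, Σln y = 9.6193, Σln x·ln y = 12.4554).
Slope k = (n·Σln x·ln y − Σln x·Σln y)/(n·Σ(ln x)² − (Σln x)²) = (5·12.4554 − 5.8861·9.6193)/10.0010 = 0.56561; ln C = (Σln y − k·Σln x)/n = 1.25801.

k = 0.57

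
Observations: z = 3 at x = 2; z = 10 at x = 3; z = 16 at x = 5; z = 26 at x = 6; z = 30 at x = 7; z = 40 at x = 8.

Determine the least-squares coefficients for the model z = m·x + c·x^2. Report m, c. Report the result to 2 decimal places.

Sums needed: Σx·x = 187, Σx·x^2 = 1231, Σx^2·x^2 = 8515.
Right-hand side: Σx·z = 802, Σx^2·z = 5468.
Eliminating c: 8515·(row 1) − 1231·(row 2) gives 76944·m = 8515·802 − 1231·5468 = 97922, so m = 48961/38472.
Then c = (5468 − 1231·(48961/38472))/8515 = 17627/38472.

m = 1.27, c = 0.46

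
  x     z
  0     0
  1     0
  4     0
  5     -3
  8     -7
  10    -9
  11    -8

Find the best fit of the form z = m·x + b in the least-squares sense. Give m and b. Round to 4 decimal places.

MᵀM·[m, b]ᵀ = Mᵀz reads: 327·m + 39·b = -249;  39·m + 7·b = -27.
Eliminating b: 7·(row 1) − 39·(row 2) gives 768·m = 7·(-249) − 39·(-27) = -690, so m = -115/128.
Then b = ((-27) − 39·(-115/128))/7 = 147/128.

m = -0.8984, b = 1.1484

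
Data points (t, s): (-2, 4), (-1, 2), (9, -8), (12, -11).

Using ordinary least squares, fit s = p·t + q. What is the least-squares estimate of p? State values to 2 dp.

p = -1.04

Entries of XᵀX: Σt·t = 230, Σt = 18, Σ1 = 4.
And Σt·s = -214, Σs = -13.
So XᵀX·[p, q]ᵀ = Xᵀs: [[230, 18]; [18, 4]]·[p, q]ᵀ = [-214, -13]ᵀ.
Δ = 230·4 − 18² = 596.
p = ((-214)·4 − 18·(-13))/596 = -311/298; q = (230·(-13) − 18·(-214))/596 = 431/298.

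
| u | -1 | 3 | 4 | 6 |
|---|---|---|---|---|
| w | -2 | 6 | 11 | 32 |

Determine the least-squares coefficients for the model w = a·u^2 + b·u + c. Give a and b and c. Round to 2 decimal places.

The normal equations are: 1634·a + 306·b + 62·c = 1380;  306·a + 62·b + 12·c = 256;  62·a + 12·b + 4·c = 47.
Solving the 3×3 system (Gaussian elimination) gives a = 3139/3098, b = -785/3098, c = -4949/1549.

a = 1.01, b = -0.25, c = -3.19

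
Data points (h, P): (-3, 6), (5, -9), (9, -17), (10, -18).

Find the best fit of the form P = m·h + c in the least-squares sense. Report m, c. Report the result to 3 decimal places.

m = -1.876, c = 0.348

AᵀA·[m, c]ᵀ = AᵀP reads: 215·m + 21·c = -396;  21·m + 4·c = -38.
(Σh·h = 215, Σh = 21, Σ1 = 4, Σh·P = -396, ΣP = -38.)
Δ = 215·4 − 21² = 419.
m = ((-396)·4 − 21·(-38))/419 = -786/419; c = (215·(-38) − 21·(-396))/419 = 146/419.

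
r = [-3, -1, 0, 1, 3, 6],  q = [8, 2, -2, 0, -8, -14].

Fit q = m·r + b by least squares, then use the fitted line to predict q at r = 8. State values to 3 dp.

q̂ = -19.133

Setting ∂/∂m … = 0 gives: 56·m + 6·b = -134;  6·m + 6·b = -14.
(Σr·r = 56, Σr = 6, Σ1 = 6, Σr·q = -134, Σq = -14.)
Eliminating b: 6·(row 1) − 6·(row 2) gives 300·m = 6·(-134) − 6·(-14) = -720, so m = -12/5.
Then b = ((-14) − 6·(-12/5))/6 = 1/15.
At r = 8: q̂ = (-12/5)·(8) + (1/15)·(1) = -287/15.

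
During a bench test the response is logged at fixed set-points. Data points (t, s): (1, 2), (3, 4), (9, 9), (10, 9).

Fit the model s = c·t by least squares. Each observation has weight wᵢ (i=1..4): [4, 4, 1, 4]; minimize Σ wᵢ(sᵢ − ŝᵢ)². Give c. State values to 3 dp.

The normal equations are: 521·c = 497.
Hence c = 497 / 521 ≈ 0.953935.

c = 0.954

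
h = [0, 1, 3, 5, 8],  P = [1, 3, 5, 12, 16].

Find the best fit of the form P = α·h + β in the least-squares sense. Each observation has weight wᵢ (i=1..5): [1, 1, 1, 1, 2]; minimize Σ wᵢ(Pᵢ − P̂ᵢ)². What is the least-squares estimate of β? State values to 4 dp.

The normal system XᵀWX·[α, β]ᵀ = XᵀWP is [[163, 25]; [25, 6]]·[α, β]ᵀ = [334, 53]ᵀ.
Eliminating β: 6·(row 1) − 25·(row 2) gives 353·α = 6·334 − 25·53 = 679, so α = 679/353.
Then β = (53 − 25·(679/353))/6 = 289/353.

β = 0.8187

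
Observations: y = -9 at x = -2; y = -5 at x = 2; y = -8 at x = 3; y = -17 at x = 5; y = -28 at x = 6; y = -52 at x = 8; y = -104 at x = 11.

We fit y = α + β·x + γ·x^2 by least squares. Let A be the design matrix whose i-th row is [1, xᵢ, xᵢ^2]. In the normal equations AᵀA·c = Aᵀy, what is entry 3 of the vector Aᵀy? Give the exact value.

-17473

Entry 3 ↔ basis x^2, so (Aᵀy)_{3} = Σᵢ (x^2)·yᵢ = (4)·(-9) + (4)·(-5) + (9)·(-8) + (25)·(-17) + (36)·(-28) + (64)·(-52) + (121)·(-104) = -17473.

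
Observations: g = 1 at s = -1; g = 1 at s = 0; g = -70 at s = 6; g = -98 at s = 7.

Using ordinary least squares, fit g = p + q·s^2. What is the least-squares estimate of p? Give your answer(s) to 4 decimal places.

Forming AᵀA = [[4, 86]; [86, 3698]] and Aᵀg = [-166, -7321]ᵀ gives AᵀA·[p, q]ᵀ = Aᵀg.
Eliminating q: 3698·(row 1) − 86·(row 2) gives 7396·p = 3698·(-166) − 86·(-7321) = 15738, so p = 183/86.
Then q = ((-7321) − 86·(183/86))/3698 = -3752/1849.

p = 2.1279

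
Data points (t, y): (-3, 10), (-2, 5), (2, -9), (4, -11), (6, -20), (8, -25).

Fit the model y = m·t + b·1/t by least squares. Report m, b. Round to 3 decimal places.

m = -3.122, b = -1.129

Forming MᵀM = [[133, 6]; [6, 413/576]] and Mᵀy = [-422, -469/24]ᵀ gives MᵀM·[m, b]ᵀ = Mᵀy.
Eliminating b: (413/576)·(row 1) − 6·(row 2) gives (34193/576)·m = (413/576)·(-422) − 6·(-469/24) = -53375/288, so m = -106750/34193.
Then b = ((-469/24) − 6·(-106750/34193))/(413/576) = -38616/34193.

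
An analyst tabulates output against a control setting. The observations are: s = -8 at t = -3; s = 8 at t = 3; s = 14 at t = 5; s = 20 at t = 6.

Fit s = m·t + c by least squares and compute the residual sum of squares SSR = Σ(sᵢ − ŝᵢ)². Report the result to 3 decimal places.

SSR = 6.687

Entries of AᵀA: Σt·t = 79, Σt = 11, Σ1 = 4.
For Aᵀs: Σt·s = 238, Σs = 34.
Normal equations: [[79, 11]; [11, 4]]·[m, c]ᵀ = [238, 34]ᵀ.
Determinant 79·4 − 11² = 195.
m = (238·4 − 11·34)/195 = 578/195; c = (79·34 − 11·238)/195 = 68/195.
Residuals: 106/195, -242/195, -76/65, 28/15; SSR = 1304/195.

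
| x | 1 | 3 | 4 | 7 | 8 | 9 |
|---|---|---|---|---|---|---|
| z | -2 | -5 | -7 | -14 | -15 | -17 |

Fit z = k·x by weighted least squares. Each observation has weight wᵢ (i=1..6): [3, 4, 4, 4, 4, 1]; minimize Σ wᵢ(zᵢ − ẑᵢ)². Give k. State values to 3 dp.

From the data, Σwᵢ·x·x = 636.
Moment sums: Σwᵢ·x·z = -1203.
Hence k = -1203 / 636 ≈ -1.89151.

k = -1.892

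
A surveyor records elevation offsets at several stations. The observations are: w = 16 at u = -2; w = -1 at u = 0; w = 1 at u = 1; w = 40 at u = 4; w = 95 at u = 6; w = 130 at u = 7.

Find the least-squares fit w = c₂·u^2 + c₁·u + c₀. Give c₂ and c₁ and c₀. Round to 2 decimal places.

c₂ = 2.93, c₁ = -1.87, c₀ = -0.02

Sums needed: Σu^2·u^2 = 3970, Σu^2·u = 616, Σu^2 = 106, Σu·u = 106, Σu = 16, Σ1 = 6.
For Aᵀw: Σu^2·w = 10495, Σu·w = 1609, Σw = 281.
AᵀA·[c₂, c₁, c₀]ᵀ = Aᵀw becomes [[3970, 616, 106]; [616, 106, 16]; [106, 16, 6]]·[c₂, c₁, c₀]ᵀ = [10495, 1609, 281]ᵀ.
Inverting the 3×3 Gram matrix, [c₂, c₁, c₀]ᵀ = [531/181, -3379/1810, -31/1810]ᵀ.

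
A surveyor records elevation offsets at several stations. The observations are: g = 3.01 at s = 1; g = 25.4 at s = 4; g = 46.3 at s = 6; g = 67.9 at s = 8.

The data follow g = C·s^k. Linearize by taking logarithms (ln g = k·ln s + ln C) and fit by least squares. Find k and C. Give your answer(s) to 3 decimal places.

Taking logs, ln g = k·ln s + ln C, so regress ln g on ln s.
Σln s = 5.2575, Σ(ln s)² = 9.4563, Σln g = 12.3899, Σln s·ln g = 20.1271.
Equations: 9.4563·k + 5.2575·ln C = 20.1271;  5.2575·k + 4·ln C = 12.3899.
Δ = 9.4563·4 − (5.2575)² = 10.1839; k = (20.1271·4 − 5.2575·12.3899)/10.1839 = 1.50913, ln C = (9.4563·12.3899 − 5.2575·20.1271)/10.1839 = 1.11391, so C = exp(1.11391) = 3.04624.

k = 1.509, C = 3.046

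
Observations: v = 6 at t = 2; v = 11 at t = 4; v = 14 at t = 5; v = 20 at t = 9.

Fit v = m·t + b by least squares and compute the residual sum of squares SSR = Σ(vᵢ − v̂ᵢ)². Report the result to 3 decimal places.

The normal system MᵀM·[m, b]ᵀ = Mᵀv is [[126, 20]; [20, 4]]·[m, b]ᵀ = [306, 51]ᵀ.
Determinant 126·4 − 20² = 104.
m = (306·4 − 20·51)/104 = 51/26; b = (126·51 − 20·306)/104 = 153/52.
Residuals: -45/52, 11/52, 5/4, -31/52; SSR = 141/52.

SSR = 2.712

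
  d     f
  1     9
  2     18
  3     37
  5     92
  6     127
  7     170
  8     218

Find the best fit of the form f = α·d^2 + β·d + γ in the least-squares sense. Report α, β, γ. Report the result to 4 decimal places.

α = 3.0952, β = 2.1905, γ = 2.7143

Setting ∂/∂α … = 0 gives: 8516·α + 1232·β + 188·γ = 29568;  1232·α + 188·β + 32·γ = 4312;  188·α + 32·β + 7·γ = 671.
(Σd^2·d^2 = 8516, Σd^2·d = 1232, Σd^2 = 188, Σd·d = 188, Σd = 32, Σ1 = 7, Σd^2·f = 29568, Σd·f = 4312, Σf = 671.)
Row-reducing yields α = 65/21, β = 46/21, γ = 19/7.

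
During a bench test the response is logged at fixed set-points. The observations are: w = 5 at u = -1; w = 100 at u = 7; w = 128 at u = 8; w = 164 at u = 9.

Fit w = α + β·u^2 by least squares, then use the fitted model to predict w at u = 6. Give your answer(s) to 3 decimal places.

With design matrix A, AᵀA = [[4, 195]; [195, 13059]] and Aᵀw = [397, 26381]ᵀ.
Δ = 4·13059 − 195² = 14211.
α = (397·13059 − 195·26381)/14211 = 13376/4737; β = (4·26381 − 195·397)/14211 = 28109/14211.
At u = 6: ŵ = (13376/4737)·(1) + (28109/14211)·(36) = 350684/4737.

ŵ = 74.031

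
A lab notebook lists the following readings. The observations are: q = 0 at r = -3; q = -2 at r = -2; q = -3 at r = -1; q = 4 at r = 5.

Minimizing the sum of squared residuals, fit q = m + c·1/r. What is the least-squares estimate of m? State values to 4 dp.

m = 2.1926

With design matrix A, AᵀA = [[4, -49/30]; [-49/30, 1261/900]] and Aᵀq = [-1, 24/5]ᵀ.
Δ = 4·(1261/900) − (-49/30)² = 881/300.
m = ((-1)·(1261/900) − (-49/30)·(24/5))/(881/300) = 5795/2643; c = (4·(24/5) − (-49/30)·(-1))/(881/300) = 5270/881.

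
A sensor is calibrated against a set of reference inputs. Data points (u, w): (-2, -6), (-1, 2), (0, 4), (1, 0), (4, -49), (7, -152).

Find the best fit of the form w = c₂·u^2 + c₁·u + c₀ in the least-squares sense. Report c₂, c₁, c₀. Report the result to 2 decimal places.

c₂ = -3.03, c₁ = -1.09, c₀ = 3.97

Normal-equation sums: Σu^2·u^2 = 2675, Σu^2·u = 399, Σu^2 = 71, Σu·u = 71, Σu = 9, Σ1 = 6.
And Σu^2·w = -8254, Σu·w = -1250, Σw = -201.
AᵀA·[c₂, c₁, c₀]ᵀ = Aᵀw becomes [[2675, 399, 71]; [399, 71, 9]; [71, 9, 6]]·[c₂, c₁, c₀]ᵀ = [-8254, -1250, -201]ᵀ.
Solving the 3×3 system (Gaussian elimination) gives c₂ = -36243/11968, c₁ = -65267/59840, c₀ = 118819/29920.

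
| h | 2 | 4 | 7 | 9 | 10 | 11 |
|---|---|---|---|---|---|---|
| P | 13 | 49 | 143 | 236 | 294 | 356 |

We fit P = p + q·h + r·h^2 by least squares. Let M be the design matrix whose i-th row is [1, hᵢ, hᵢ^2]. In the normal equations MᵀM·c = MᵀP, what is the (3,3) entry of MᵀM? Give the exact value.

33875

Row 3 ↔ basis h^2, column 3 ↔ basis h^2, so (MᵀM)_{3,3} = Σᵢ (h^2)·(h^2) = (4)·(4) + (16)·(16) + (49)·(49) + (81)·(81) + (100)·(100) + (121)·(121) = 33875.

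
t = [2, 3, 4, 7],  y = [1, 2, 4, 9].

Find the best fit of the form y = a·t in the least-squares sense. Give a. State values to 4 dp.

Normal-equation sums: Σt·t = 78.
And Σt·y = 87.
XᵀX·[a]ᵀ = Xᵀy becomes [[78]]·[a]ᵀ = [87]ᵀ.
Hence a = 87 / 78 ≈ 1.11538.

a = 1.1154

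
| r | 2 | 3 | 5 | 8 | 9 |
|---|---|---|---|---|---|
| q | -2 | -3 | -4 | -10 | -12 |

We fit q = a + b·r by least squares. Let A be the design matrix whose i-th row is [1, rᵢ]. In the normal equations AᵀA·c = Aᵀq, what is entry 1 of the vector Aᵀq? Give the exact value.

-31

Entry 1 ↔ basis 1, so (Aᵀq)_{1} = Σᵢ qᵢ = (1)·(-2) + (1)·(-3) + (1)·(-4) + (1)·(-10) + (1)·(-12) = -31.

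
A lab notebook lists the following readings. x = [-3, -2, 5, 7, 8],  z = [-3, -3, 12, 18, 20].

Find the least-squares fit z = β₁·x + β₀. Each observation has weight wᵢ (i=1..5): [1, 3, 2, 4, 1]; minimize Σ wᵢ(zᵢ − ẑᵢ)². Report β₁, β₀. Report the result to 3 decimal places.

β₁ = 2.233, β₀ = 1.944

From the data, Σwᵢ·x·x = 331, Σwᵢ·x = 37, Σwᵢ·1 = 11.
And Σwᵢ·x·z = 811, Σwᵢ·z = 104.
Normal equations: [[331, 37]; [37, 11]]·[β₁, β₀]ᵀ = [811, 104]ᵀ.
Δ = 331·11 − 37² = 2272.
β₁ = (811·11 − 37·104)/2272 = 5073/2272; β₀ = (331·104 − 37·811)/2272 = 4417/2272.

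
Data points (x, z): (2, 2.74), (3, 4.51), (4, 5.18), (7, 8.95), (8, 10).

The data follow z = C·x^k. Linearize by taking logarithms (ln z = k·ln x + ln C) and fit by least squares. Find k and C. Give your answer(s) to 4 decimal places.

Linearized form: ln z = k·ln x + ln C. From the 5 transformed points,
Σln x = 7.2034, Σ(ln x)² = 11.7199, Σln z = 8.6533, Σln x·ln z = 13.6865.
Equations: 11.7199·k + 7.2034·ln C = 13.6865;  7.2034·k + 5·ln C = 8.6533.
Δ = 11.7199·5 − (7.2034)² = 6.7102; k = (13.6865·5 − 7.2034·8.6533)/6.7102 = 0.90898, ln C = (11.7199·8.6533 − 7.2034·13.6865)/6.7102 = 0.42111, so C = exp(0.42111) = 1.52365.

k = 0.9090, C = 1.5237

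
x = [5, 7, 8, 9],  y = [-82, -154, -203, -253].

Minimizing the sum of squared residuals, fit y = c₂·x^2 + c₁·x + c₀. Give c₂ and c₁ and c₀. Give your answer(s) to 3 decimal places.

c₂ = -3.114, c₁ = 0.632, c₀ = -7.109

Entries of MᵀM: Σx^2·x^2 = 13683, Σx^2·x = 1709, Σx^2 = 219, Σx·x = 219, Σx = 29, Σ1 = 4.
And Σx^2·y = -43081, Σx·y = -5389, Σy = -692.
MᵀM·[c₂, c₁, c₀]ᵀ = Mᵀy becomes [[13683, 1709, 219]; [1709, 219, 29]; [219, 29, 4]]·[c₂, c₁, c₀]ᵀ = [-43081, -5389, -692]ᵀ.
Row-reducing yields c₂ = -137/44, c₁ = 139/220, c₀ = -391/55.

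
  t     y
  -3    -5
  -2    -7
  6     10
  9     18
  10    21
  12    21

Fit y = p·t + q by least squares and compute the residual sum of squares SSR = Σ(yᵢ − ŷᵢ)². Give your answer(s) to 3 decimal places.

MᵀM·[p, q]ᵀ = Mᵀy reads: 374·p + 32·q = 713;  32·p + 6·q = 58.
det = 374·6 − 32² = 1220.
p = (713·6 − 32·58)/1220 = 1211/610; q = (374·58 − 32·713)/1220 = -281/305.
Residuals: 229/122, -643/305, -302/305, 643/610, 631/305, -116/61; SSR = 10953/610.

SSR = 17.956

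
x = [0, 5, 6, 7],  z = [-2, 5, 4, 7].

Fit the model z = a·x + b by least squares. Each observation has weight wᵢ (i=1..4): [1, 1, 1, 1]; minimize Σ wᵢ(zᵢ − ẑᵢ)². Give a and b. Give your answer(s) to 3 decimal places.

With design matrix A, AᵀWA = [[110, 18]; [18, 4]] and AᵀWz = [98, 14]ᵀ.
Δ = 110·4 − 18² = 116.
a = (98·4 − 18·14)/116 = 35/29; b = (110·14 − 18·98)/116 = -56/29.

a = 1.207, b = -1.931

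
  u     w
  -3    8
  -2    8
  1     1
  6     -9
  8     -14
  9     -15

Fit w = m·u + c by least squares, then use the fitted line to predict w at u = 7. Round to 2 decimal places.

Forming AᵀA = [[195, 19]; [19, 6]] and Aᵀw = [-340, -21]ᵀ gives AᵀA·[m, c]ᵀ = Aᵀw.
Eliminating c: 6·(row 1) − 19·(row 2) gives 809·m = 6·(-340) − 19·(-21) = -1641, so m = -1641/809.
Then c = ((-21) − 19·(-1641/809))/6 = 2365/809.
At u = 7: ŵ = (-1641/809)·(7) + (2365/809)·(1) = -9122/809.

ŵ = -11.28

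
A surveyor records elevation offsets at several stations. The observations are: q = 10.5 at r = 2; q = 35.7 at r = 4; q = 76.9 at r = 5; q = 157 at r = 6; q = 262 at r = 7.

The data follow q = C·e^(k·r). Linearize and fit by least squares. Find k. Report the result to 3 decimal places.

Linearized form: ln q = k·r + ln C. From the 5 transformed points,
Σr = 24.0000, Σ(r)² = 130.0000, Σln q = 20.8936, Σr·ln q = 110.0318.
Equations: 130.0000·k + 24.0000·ln C = 110.0318;  24.0000·k + 5·ln C = 20.8936.
Solving (det = 74.0000): k = 0.65827, ln C = 1.01903.

k = 0.658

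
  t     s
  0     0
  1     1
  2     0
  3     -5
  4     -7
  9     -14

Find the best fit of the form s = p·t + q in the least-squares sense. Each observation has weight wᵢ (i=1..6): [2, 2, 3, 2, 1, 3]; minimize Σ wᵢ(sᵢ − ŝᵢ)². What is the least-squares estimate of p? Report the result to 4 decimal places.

From the data, Σwᵢ·t·t = 291, Σwᵢ·t = 45, Σwᵢ·1 = 13.
And Σwᵢ·t·s = -434, Σwᵢ·s = -57.
Δ = 291·13 − 45² = 1758.
p = ((-434)·13 − 45·(-57))/1758 = -3077/1758; q = (291·(-57) − 45·(-434))/1758 = 981/586.

p = -1.7503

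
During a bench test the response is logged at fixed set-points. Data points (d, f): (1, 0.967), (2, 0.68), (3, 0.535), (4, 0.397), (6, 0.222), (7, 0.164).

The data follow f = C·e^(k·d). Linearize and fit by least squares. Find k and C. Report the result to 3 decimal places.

Linearized form: ln f = k·d + ln C. From the 6 transformed points,
XᵀX = [[115.0000, 23.0000]; [23.0000, 6]], rhs = [-28.0623, -5.2815]ᵀ  (here Σd = 23.0000, Σ(d)² = 115.0000, Σln f = -5.2815, Σd·ln f = -28.0623).
Δ = 115.0000·6 − (23.0000)² = 161.0000; k = (-28.0623·6 − 23.0000·-5.2815)/161.0000 = -0.29130, ln C = (115.0000·-5.2815 − 23.0000·-28.0623)/161.0000 = 0.23641, so C = exp(0.23641) = 1.26669.

k = -0.291, C = 1.267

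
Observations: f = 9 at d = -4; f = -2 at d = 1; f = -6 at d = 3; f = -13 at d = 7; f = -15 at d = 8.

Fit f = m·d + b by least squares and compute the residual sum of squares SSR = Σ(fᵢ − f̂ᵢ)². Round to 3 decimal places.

SSR = 1.157

AᵀA·[m, b]ᵀ = Aᵀf reads: 139·m + 15·b = -267;  15·m + 5·b = -27.
Determinant 139·5 − 15² = 470.
m = ((-267)·5 − 15·(-27))/470 = -93/47; b = (139·(-27) − 15·(-267))/470 = 126/235.
Residuals: 129/235, -131/235, -3/5, 74/235, 69/235; SSR = 272/235.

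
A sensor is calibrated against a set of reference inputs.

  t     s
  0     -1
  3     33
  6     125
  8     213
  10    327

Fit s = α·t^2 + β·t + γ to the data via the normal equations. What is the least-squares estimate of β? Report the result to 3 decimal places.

β = 2.849

MᵀM·[α, β, γ]ᵀ = Mᵀs reads: 15473·α + 1755·β + 209·γ = 51129;  1755·α + 209·β + 27·γ = 5823;  209·α + 27·β + 5·γ = 697.
Inverting the 3×3 Gram matrix, [α, β, γ]ᵀ = [31301/10434, 9909/3478, -7204/5217]ᵀ.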